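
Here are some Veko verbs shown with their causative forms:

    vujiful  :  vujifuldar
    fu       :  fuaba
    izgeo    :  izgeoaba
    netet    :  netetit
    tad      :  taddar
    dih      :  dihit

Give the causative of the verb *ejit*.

ejitit

The pattern is voicing of the final sound: -it when the stem ends in a voiceless consonant (*netet*, *dih*); -dar when the stem ends in a voiced consonant (*vujiful*, *tad*); -aba when the stem ends in a vowel (*fu*, *izgeo*).
*ejit* — final sound /t/ (a voiceless consonant) → -it → *ejitit*.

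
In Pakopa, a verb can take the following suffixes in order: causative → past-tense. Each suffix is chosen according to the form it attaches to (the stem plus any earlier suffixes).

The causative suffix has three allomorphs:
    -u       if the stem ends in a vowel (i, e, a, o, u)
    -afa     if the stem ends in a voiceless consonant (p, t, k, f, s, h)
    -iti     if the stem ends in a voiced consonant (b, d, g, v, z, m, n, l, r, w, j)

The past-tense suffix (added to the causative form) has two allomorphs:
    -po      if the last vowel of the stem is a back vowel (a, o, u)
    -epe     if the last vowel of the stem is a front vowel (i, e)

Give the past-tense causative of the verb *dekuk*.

*dekuk* — final sound /k/ (a voiceless consonant) → -afa → *dekukafa*.
The causative form *dekukafa* — last vowel /a/ (a back vowel) → -po → *dekukafapo*.

dekukafapo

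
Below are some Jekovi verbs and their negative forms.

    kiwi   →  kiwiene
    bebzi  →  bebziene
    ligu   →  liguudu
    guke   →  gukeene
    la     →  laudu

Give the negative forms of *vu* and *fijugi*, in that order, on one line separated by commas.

Looking at the last vowel of each stem: -ene when the last vowel of the stem is a front vowel (*kiwi*, *bebzi*, *guke*); -udu when the last vowel of the stem is a back vowel (*ligu*, *la*).
*vu* — last vowel /u/ (a back vowel) → -udu → *vuudu*.
The last vowel of *fijugi* is /i/, which is a front vowel, so the suffix is -ene, giving *fijugiene*.

vuudu, fijugiene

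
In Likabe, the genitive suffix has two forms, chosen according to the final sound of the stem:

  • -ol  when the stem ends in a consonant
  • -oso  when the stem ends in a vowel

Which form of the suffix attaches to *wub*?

The final sound of *wub* is /b/, which is a consonant, so the suffix is -ol.

-ol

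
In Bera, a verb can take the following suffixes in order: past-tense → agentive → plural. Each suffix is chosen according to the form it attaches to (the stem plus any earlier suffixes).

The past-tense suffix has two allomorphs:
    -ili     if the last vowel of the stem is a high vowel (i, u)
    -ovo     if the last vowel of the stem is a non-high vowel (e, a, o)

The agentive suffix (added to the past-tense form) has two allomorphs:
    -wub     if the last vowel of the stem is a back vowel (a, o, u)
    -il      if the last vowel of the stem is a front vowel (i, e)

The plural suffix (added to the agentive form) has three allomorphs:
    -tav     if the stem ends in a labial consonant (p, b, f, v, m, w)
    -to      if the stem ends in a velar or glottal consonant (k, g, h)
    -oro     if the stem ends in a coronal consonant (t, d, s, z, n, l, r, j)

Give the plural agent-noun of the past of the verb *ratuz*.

*ratuz*: last vowel = /u/, a high vowel → -ili → *ratuzili*.
The past-tense form *ratuzili*: last vowel = /i/, a front vowel → -il → *ratuziliil*.
Since the final consonant of the agentive form *ratuziliil* is /l/ (coronal), it takes -oro, giving *ratuziliiloro*.

ratuziliiloro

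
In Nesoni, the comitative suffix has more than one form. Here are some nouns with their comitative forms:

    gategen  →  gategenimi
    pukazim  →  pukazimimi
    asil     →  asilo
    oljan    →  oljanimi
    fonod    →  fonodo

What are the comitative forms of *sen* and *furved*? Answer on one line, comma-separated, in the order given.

senimi, furvedo

The suffix is conditioned by the final consonant: -imi when the stem ends in a nasal (*gategen*, *pukazim*, *oljan*); -o when the stem ends in a non-nasal consonant (*asil*, *fonod*).
Since the final consonant of *sen* is /n/ (a nasal), it takes -imi, giving *senimi*.
Since the final consonant of *furved* is /d/ (non-nasal), it takes -o, giving *furvedo*.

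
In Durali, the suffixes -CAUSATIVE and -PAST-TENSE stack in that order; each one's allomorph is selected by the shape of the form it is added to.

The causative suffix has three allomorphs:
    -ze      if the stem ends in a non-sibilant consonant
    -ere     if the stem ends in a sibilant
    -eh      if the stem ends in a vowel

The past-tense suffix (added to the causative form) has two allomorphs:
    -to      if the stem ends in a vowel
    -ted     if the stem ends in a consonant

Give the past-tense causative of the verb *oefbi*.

Since the final sound of *oefbi* is /i/ (a vowel), it takes -eh, giving *oefbieh*.
Since the final sound of the causative form *oefbieh* is /h/ (a consonant), it takes -ted, giving *oefbiehted*.

oefbiehted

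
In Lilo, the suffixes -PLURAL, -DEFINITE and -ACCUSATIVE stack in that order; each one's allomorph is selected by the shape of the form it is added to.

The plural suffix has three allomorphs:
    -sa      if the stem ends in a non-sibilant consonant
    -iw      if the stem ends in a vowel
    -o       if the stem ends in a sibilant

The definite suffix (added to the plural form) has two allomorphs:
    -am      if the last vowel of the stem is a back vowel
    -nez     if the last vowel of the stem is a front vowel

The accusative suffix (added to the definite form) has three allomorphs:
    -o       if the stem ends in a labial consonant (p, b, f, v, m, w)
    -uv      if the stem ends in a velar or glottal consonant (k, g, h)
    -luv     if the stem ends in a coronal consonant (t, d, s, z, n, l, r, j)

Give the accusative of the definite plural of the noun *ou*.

ouiwnezluv

Since the final sound of *ou* is /u/ (a vowel), it takes -iw, giving *ouiw*.
The last vowel of the plural form *ouiw* is /i/, which is a front vowel, so the definite suffix is -nez, giving *ouiwnez*.
The definite form *ouiwnez*: final consonant = /z/, coronal → -luv → *ouiwnezluv*.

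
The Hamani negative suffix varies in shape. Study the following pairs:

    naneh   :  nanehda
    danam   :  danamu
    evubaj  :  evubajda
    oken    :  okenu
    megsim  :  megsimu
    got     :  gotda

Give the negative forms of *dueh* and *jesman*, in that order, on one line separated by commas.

The pattern is nasality of the final consonant: -u when the stem ends in a nasal (*danam*, *oken*, *megsim*); -da when the stem ends in a non-nasal consonant (*naneh*, *evubaj*, *got*).
The final consonant of *dueh* is /h/, which is non-nasal, so the suffix is -da, giving *duehda*.
Since the final consonant of *jesman* is /n/ (a nasal), it takes -u, giving *jesmanu*.

duehda, jesmanu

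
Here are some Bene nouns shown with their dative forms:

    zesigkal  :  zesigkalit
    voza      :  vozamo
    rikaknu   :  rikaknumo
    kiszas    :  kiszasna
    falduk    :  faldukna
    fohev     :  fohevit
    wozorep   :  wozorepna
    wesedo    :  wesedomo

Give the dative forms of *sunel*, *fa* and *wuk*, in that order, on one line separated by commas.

The pattern is voicing of the final sound: -na when the stem ends in a voiceless consonant (*kiszas*, *falduk*, *wozorep*); -it when the stem ends in a voiced consonant (*zesigkal*, *fohev*); -mo when the stem ends in a vowel (*voza*, *rikaknu*, *wesedo*).
Since the final sound of *sunel* is /l/ (a voiced consonant), it takes -it, giving *sunelit*.
The final sound of *fa* is /a/, which is a vowel, so the suffix is -mo, giving *famo*.
Since the final sound of *wuk* is /k/ (a voiceless consonant), it takes -na, giving *wukna*.

sunelit, famo, wukna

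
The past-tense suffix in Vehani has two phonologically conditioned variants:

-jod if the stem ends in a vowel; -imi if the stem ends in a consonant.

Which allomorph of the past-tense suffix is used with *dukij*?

-imi

*dukij* — final sound /j/ (a consonant) → -imi.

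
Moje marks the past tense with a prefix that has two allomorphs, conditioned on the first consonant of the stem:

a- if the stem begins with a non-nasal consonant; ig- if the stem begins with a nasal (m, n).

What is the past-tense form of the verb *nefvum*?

The first consonant of *nefvum* is /n/, which is a nasal, so the prefix is ig-, giving *ignefvum*.

ignefvum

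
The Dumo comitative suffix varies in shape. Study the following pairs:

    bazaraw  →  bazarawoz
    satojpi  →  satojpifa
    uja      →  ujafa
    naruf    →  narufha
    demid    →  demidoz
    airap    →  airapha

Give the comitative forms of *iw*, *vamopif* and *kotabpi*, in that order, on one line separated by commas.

Looking at the final sound of each stem: -ha when the stem ends in a voiceless consonant (*naruf*, *airap*); -oz when the stem ends in a voiced consonant (*bazaraw*, *demid*); -fa when the stem ends in a vowel (*satojpi*, *uja*).
The final sound of *iw* is /w/, which is a voiced consonant, so the suffix is -oz, giving *iwoz*.
The final sound of *vamopif* is /f/, which is a voiceless consonant, so the suffix is -ha, giving *vamopifha*.
Since the final sound of *kotabpi* is /i/ (a vowel), it takes -fa, giving *kotabpifa*.

iwoz, vamopifha, kotabpifa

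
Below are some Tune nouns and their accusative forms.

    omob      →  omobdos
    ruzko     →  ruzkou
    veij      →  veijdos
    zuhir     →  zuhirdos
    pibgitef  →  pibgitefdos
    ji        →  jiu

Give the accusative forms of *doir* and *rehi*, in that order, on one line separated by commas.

Looking at the final sound of each stem: -dos when the stem ends in a consonant (*omob*, *veij*, *zuhir*, *pibgitef*); -u when the stem ends in a vowel (*ruzko*, *ji*).
Since the final sound of *doir* is /r/ (a consonant), it takes -dos, giving *doirdos*.
Since the final sound of *rehi* is /i/ (a vowel), it takes -u, giving *rehiu*.

doirdos, rehiu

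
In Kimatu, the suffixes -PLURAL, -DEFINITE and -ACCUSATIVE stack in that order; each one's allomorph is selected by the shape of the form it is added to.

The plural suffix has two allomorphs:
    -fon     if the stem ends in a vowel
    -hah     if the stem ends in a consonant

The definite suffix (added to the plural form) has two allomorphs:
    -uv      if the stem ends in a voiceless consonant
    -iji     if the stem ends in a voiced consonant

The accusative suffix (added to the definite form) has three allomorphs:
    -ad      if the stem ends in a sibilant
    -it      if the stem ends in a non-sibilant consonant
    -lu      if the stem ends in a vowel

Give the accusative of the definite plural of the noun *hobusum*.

*hobusum* — final sound /m/ (a consonant) → -hah → *hobusumhah*.
The final consonant of the plural form *hobusumhah* is /h/, which is voiceless, so the definite suffix is -uv, giving *hobusumhahuv*.
Since the final sound of the definite form *hobusumhahuv* is /v/ (a non-sibilant consonant), it takes -it, giving *hobusumhahuvit*.

hobusumhahuvit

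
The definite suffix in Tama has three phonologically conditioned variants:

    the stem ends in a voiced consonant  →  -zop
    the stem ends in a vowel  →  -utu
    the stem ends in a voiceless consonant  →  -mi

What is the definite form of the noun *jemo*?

The final sound of *jemo* is /o/, which is a vowel, so the suffix is -utu, giving *jemoutu*.

jemoutu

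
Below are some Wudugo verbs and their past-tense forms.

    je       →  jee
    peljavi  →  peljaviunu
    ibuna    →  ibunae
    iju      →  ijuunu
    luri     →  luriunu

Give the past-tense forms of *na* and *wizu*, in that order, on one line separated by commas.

nae, wizuunu

Looking at the last vowel of each stem: -unu when the last vowel of the stem is a high vowel (*peljavi*, *iju*, *luri*); -e when the last vowel of the stem is a non-high vowel (*je*, *ibuna*).
*na* — last vowel /a/ (a non-high vowel) → -e → *nae*.
The last vowel of *wizu* is /u/, which is a high vowel, so the suffix is -unu, giving *wizuunu*.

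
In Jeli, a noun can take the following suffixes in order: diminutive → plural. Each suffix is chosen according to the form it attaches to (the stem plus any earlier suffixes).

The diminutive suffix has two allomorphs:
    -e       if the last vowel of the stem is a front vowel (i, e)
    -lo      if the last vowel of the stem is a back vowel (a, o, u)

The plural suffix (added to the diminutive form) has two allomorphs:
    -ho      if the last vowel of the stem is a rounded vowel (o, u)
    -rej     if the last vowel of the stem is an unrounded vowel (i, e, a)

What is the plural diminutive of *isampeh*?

The last vowel of *isampeh* is /e/, which is a front vowel, so the diminutive suffix is -e, giving *isampehe*.
The diminutive form *isampehe* — last vowel /e/ (an unrounded vowel) → -rej → *isampeherej*.

isampeherej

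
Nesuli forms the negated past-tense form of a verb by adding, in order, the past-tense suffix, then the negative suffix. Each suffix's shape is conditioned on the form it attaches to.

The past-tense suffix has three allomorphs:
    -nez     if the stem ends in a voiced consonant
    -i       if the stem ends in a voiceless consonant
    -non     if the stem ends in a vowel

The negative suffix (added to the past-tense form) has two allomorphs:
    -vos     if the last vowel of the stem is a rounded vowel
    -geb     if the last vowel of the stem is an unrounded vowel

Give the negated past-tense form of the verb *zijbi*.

zijbinonvos

Since the final sound of *zijbi* is /i/ (a vowel), it takes -non, giving *zijbinon*.
The past-tense form *zijbinon* — last vowel /o/ (a rounded vowel) → -vos → *zijbinonvos*.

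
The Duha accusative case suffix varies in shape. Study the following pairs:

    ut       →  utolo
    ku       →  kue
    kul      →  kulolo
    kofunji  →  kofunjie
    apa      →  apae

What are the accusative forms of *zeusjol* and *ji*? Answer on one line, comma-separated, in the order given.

The alternation tracks the final sound of the stem — -olo when the stem ends in a consonant (*ut*, *kul*); -e when the stem ends in a vowel (*ku*, *kofunji*, *apa*).
The final sound of *zeusjol* is /l/, which is a consonant, so the suffix is -olo, giving *zeusjololo*.
The final sound of *ji* is /i/, which is a vowel, so the suffix is -e, giving *jie*.

zeusjololo, jie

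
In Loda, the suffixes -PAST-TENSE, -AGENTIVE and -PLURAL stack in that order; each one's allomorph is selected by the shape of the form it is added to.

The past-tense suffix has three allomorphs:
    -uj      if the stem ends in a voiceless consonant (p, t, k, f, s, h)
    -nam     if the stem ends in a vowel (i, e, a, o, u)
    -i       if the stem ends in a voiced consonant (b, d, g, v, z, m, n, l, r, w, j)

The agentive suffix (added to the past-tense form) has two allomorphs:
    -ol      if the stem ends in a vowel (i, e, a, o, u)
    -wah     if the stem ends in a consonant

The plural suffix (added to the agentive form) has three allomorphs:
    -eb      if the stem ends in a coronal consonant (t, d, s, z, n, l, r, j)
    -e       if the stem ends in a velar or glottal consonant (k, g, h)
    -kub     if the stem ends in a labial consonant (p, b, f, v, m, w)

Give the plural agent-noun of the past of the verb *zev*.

The final sound of *zev* is /v/, which is a voiced consonant, so the past-tense suffix is -i, giving *zevi*.
The past-tense form *zevi* — final sound /i/ (a vowel) → -ol → *zeviol*.
The agentive form *zeviol* — final consonant /l/ (coronal) → -eb → *zevioleb*.

zevioleb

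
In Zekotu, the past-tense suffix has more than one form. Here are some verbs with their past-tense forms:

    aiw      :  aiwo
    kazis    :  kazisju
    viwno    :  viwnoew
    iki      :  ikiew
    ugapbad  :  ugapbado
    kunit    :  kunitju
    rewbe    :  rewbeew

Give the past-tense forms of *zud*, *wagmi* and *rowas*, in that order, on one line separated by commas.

zudo, wagmiew, rowasju

Looking at the final sound of each stem: -ju when the stem ends in a voiceless consonant (*kazis*, *kunit*); -o when the stem ends in a voiced consonant (*aiw*, *ugapbad*); -ew when the stem ends in a vowel (*viwno*, *iki*, *rewbe*).
Since the final sound of *zud* is /d/ (a voiced consonant), it takes -o, giving *zudo*.
*wagmi* — final sound /i/ (a vowel) → -ew → *wagmiew*.
*rowas* — final sound /s/ (a voiceless consonant) → -ju → *rowasju*.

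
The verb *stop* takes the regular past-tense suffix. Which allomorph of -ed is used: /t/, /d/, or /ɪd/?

/t/

The stem *stop* ends in a voiceless consonant other than /t/.
The -ed suffix is realized as /ɪd/ after /t, d/; as /t/ after other voiceless consonants; and as /d/ after other voiced sounds.
So -ed on *stop* is pronounced /t/.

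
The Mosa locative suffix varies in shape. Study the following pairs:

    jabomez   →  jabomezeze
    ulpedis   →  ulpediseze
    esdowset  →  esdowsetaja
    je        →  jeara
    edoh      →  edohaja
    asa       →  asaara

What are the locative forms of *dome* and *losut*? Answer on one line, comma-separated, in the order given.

domeara, losutaja

The suffix is conditioned by the final sound: -eze when the stem ends in a sibilant (*jabomez*, *ulpedis*); -aja when the stem ends in a non-sibilant consonant (*esdowset*, *edoh*); -ara when the stem ends in a vowel (*je*, *asa*).
*dome* — final sound /e/ (a vowel) → -ara → *domeara*.
*losut* — final sound /t/ (a non-sibilant consonant) → -aja → *losutaja*.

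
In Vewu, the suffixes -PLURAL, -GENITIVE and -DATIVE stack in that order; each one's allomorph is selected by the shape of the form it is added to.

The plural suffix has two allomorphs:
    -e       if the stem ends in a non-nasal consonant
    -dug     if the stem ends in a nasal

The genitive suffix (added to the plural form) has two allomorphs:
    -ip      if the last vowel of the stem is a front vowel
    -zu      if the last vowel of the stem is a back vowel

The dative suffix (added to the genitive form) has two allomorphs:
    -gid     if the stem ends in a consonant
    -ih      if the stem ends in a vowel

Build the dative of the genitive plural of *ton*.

*ton* — final consonant /n/ (a nasal) → -dug → *tondug*.
Since the last vowel of the plural form *tondug* is /u/ (a back vowel), it takes -zu, giving *tondugzu*.
The final sound of the genitive form *tondugzu* is /u/, which is a vowel, so the dative suffix is -ih, giving *tondugzuih*.

tondugzuih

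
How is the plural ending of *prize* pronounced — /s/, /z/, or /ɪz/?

The stem *prize* ends in a sibilant (/s, z, ʃ, ʒ, tʃ, dʒ/).
The plural suffix surfaces as /ɪz/ after sibilants, /s/ after other voiceless consonants, and /z/ after other voiced sounds.
So the plural -s on *prize* is pronounced /ɪz/.

/ɪz/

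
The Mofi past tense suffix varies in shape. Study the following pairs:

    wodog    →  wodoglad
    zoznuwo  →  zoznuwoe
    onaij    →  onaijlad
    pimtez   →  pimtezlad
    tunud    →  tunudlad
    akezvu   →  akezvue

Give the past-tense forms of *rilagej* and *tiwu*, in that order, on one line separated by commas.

rilagejlad, tiwue

The suffix is conditioned by the final sound: -lad when the stem ends in a consonant (*wodog*, *onaij*, *pimtez*, *tunud*); -e when the stem ends in a vowel (*zoznuwo*, *akezvu*).
*rilagej* — final sound /j/ (a consonant) → -lad → *rilagejlad*.
The final sound of *tiwu* is /u/, which is a vowel, so the suffix is -e, giving *tiwue*.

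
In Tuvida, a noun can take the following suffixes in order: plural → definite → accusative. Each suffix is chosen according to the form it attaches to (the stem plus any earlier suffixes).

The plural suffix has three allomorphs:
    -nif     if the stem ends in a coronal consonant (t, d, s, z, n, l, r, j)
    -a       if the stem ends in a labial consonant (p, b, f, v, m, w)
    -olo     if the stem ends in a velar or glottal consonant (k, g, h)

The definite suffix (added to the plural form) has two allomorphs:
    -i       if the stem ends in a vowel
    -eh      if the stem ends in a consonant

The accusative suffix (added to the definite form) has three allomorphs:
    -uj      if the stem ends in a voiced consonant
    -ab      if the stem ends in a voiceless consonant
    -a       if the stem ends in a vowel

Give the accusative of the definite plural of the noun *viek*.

viekoloia

The final consonant of *viek* is /k/, which is velar/glottal, so the plural suffix is -olo, giving *viekolo*.
The plural form *viekolo*: final sound = /o/, a vowel → -i → *viekoloi*.
The definite form *viekoloi*: final sound = /i/, a vowel → -a → *viekoloia*.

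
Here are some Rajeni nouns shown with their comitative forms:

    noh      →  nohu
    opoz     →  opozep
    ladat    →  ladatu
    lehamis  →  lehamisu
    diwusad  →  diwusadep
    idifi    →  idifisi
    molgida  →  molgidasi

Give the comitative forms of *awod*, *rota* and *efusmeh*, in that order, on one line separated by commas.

The pattern is voicing of the final sound: -u when the stem ends in a voiceless consonant (*noh*, *ladat*, *lehamis*); -ep when the stem ends in a voiced consonant (*opoz*, *diwusad*); -si when the stem ends in a vowel (*idifi*, *molgida*).
*awod*: final sound = /d/, a voiced consonant → -ep → *awodep*.
*rota* — final sound /a/ (a vowel) → -si → *rotasi*.
The final sound of *efusmeh* is /h/, which is a voiceless consonant, so the suffix is -u, giving *efusmehu*.

awodep, rotasi, efusmehu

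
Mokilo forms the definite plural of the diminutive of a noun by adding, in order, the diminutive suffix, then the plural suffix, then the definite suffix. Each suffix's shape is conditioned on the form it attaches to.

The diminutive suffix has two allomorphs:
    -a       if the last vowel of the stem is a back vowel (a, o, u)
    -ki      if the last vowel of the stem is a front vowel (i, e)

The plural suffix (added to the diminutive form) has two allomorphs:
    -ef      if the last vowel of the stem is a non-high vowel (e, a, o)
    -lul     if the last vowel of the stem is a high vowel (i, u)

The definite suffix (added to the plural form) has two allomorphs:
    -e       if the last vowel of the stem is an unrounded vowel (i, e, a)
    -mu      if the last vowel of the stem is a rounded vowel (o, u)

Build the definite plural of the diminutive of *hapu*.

Since the last vowel of *hapu* is /u/ (a back vowel), it takes -a, giving *hapua*.
The diminutive form *hapua* — last vowel /a/ (a non-high vowel) → -ef → *hapuaef*.
The last vowel of the plural form *hapuaef* is /e/, which is an unrounded vowel, so the definite suffix is -e, giving *hapuaefe*.

hapuaefe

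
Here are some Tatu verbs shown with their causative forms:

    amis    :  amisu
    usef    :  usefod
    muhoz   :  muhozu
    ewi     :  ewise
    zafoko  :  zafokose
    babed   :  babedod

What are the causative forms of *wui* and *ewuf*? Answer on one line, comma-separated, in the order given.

Looking at the final sound of each stem: -u when the stem ends in a sibilant (*amis*, *muhoz*); -od when the stem ends in a non-sibilant consonant (*usef*, *babed*); -se when the stem ends in a vowel (*ewi*, *zafoko*).
The final sound of *wui* is /i/, which is a vowel, so the suffix is -se, giving *wuise*.
*ewuf* — final sound /f/ (a non-sibilant consonant) → -od → *ewufod*.

wuise, ewufod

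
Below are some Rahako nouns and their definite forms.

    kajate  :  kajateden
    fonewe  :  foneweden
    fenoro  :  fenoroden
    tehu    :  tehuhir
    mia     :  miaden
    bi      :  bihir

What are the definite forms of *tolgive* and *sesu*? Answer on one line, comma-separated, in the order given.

tolgiveden, sesuhir

The pattern is height harmony: -hir when the last vowel of the stem is a high vowel (*tehu*, *bi*); -den when the last vowel of the stem is a non-high vowel (*kajate*, *fonewe*, *fenoro*, *mia*).
The last vowel of *tolgive* is /e/, which is a non-high vowel, so the suffix is -den, giving *tolgiveden*.
Since the last vowel of *sesu* is /u/ (a high vowel), it takes -hir, giving *sesuhir*.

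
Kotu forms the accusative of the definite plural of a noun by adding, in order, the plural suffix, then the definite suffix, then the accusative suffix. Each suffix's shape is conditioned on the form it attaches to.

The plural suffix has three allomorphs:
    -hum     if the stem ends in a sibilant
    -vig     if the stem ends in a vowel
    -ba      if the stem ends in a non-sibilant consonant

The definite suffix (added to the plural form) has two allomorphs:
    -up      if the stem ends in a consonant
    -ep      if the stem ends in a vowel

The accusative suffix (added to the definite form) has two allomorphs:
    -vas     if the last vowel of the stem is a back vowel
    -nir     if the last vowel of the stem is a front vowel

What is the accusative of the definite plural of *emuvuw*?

emuvuwbaepnir

Since the final sound of *emuvuw* is /w/ (a non-sibilant consonant), it takes -ba, giving *emuvuwba*.
The plural form *emuvuwba* — final sound /a/ (a vowel) → -ep → *emuvuwbaep*.
Since the last vowel of the definite form *emuvuwbaep* is /e/ (a front vowel), it takes -nir, giving *emuvuwbaepnir*.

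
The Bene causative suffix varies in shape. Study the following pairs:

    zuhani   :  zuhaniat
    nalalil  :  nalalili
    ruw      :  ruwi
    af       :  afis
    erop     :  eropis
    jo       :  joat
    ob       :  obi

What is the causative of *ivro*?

Looking at the final sound of each stem: -is when the stem ends in a voiceless consonant (*af*, *erop*); -i when the stem ends in a voiced consonant (*nalalil*, *ruw*, *ob*); -at when the stem ends in a vowel (*zuhani*, *jo*).
Since the final sound of *ivro* is /o/ (a vowel), it takes -at, giving *ivroat*.

ivroat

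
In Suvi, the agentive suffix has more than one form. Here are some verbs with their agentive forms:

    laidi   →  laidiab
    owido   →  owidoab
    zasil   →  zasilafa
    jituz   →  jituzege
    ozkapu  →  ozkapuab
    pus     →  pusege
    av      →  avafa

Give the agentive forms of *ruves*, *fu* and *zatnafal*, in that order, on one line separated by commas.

ruvesege, fuab, zatnafalafa

The alternation tracks the final sound of the stem — -ege when the stem ends in a sibilant (*jituz*, *pus*); -afa when the stem ends in a non-sibilant consonant (*zasil*, *av*); -ab when the stem ends in a vowel (*laidi*, *owido*, *ozkapu*).
*ruves* — final sound /s/ (a sibilant) → -ege → *ruvesege*.
*fu*: final sound = /u/, a vowel → -ab → *fuab*.
*zatnafal*: final sound = /l/, a non-sibilant consonant → -afa → *zatnafalafa*.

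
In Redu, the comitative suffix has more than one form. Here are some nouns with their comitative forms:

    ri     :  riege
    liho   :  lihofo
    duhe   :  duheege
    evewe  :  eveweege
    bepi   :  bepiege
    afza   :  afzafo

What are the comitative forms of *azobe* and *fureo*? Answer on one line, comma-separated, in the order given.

azobeege, fureofo

The alternation tracks the last vowel of the stem — -ege when the last vowel of the stem is a front vowel (*ri*, *duhe*, *evewe*, *bepi*); -fo when the last vowel of the stem is a back vowel (*liho*, *afza*).
*azobe*: last vowel = /e/, a front vowel → -ege → *azobeege*.
*fureo*: last vowel = /o/, a back vowel → -fo → *fureofo*.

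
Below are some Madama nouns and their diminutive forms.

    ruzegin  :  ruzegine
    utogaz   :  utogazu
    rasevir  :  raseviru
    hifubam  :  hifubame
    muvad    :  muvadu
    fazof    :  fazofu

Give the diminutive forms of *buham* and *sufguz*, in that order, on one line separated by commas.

The suffix is conditioned by the final consonant: -e when the stem ends in a nasal (*ruzegin*, *hifubam*); -u when the stem ends in a non-nasal consonant (*utogaz*, *rasevir*, *muvad*, *fazof*).
*buham*: final consonant = /m/, a nasal → -e → *buhame*.
*sufguz* — final consonant /z/ (non-nasal) → -u → *sufguzu*.

buhame, sufguzu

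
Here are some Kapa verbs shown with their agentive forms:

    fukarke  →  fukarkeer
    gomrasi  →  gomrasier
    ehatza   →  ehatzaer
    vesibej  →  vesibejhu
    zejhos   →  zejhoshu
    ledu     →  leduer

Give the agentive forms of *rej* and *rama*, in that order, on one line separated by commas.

The alternation tracks the final sound of the stem — -hu when the stem ends in a consonant (*vesibej*, *zejhos*); -er when the stem ends in a vowel (*fukarke*, *gomrasi*, *ehatza*, *ledu*).
*rej*: final sound = /j/, a consonant → -hu → *rejhu*.
The final sound of *rama* is /a/, which is a vowel, so the suffix is -er, giving *ramaer*.

rejhu, ramaer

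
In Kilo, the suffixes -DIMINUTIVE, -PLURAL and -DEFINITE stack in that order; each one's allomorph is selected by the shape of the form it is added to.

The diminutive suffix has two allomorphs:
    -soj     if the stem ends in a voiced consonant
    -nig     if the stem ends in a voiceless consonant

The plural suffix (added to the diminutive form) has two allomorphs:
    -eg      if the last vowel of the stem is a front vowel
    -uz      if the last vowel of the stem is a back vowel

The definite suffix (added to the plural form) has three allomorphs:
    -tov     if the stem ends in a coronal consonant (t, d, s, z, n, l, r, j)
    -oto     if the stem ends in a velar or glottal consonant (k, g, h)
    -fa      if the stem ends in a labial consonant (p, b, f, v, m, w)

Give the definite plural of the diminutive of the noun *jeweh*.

The final consonant of *jeweh* is /h/, which is voiceless, so the diminutive suffix is -nig, giving *jewehnig*.
The diminutive form *jewehnig* — last vowel /i/ (a front vowel) → -eg → *jewehnigeg*.
The final consonant of the plural form *jewehnigeg* is /g/, which is velar/glottal, so the definite suffix is -oto, giving *jewehnigegoto*.

jewehnigegoto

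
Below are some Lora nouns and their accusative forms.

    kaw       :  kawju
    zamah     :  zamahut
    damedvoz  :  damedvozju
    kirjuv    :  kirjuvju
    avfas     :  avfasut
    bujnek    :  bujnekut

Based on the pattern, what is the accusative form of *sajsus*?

sajsusut

Looking at the final consonant of each stem: -ut when the stem ends in a voiceless consonant (*zamah*, *avfas*, *bujnek*); -ju when the stem ends in a voiced consonant (*kaw*, *damedvoz*, *kirjuv*).
*sajsus*: final consonant = /s/, voiceless → -ut → *sajsusut*.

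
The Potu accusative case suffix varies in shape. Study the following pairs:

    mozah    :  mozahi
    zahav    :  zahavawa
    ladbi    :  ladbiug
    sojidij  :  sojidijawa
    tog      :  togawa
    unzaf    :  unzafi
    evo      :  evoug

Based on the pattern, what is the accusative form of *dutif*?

dutifi

The alternation tracks the final sound of the stem — -i when the stem ends in a voiceless consonant (*mozah*, *unzaf*); -awa when the stem ends in a voiced consonant (*zahav*, *sojidij*, *tog*); -ug when the stem ends in a vowel (*ladbi*, *evo*).
*dutif* — final sound /f/ (a voiceless consonant) → -i → *dutifi*.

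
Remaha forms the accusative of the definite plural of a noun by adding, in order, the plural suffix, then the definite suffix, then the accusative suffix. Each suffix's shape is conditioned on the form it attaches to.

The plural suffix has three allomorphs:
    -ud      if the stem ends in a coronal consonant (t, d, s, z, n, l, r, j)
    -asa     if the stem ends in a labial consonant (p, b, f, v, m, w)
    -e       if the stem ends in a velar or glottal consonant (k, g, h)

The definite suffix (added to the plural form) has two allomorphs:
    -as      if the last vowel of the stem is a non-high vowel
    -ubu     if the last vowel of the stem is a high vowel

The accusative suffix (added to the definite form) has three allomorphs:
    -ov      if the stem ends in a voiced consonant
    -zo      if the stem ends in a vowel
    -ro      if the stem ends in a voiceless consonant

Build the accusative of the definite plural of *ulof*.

ulofasaasro

Since the final consonant of *ulof* is /f/ (labial), it takes -asa, giving *ulofasa*.
Since the last vowel of the plural form *ulofasa* is /a/ (a non-high vowel), it takes -as, giving *ulofasaas*.
Since the final sound of the definite form *ulofasaas* is /s/ (a voiceless consonant), it takes -ro, giving *ulofasaasro*.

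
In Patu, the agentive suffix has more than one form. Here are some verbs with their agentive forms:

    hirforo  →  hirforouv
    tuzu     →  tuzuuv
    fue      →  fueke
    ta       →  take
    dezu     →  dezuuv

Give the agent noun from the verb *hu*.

huuv

The suffix is conditioned by the last vowel: -uv when the last vowel of the stem is a rounded vowel (*hirforo*, *tuzu*, *dezu*); -ke when the last vowel of the stem is an unrounded vowel (*fue*, *ta*).
The last vowel of *hu* is /u/, which is a rounded vowel, so the suffix is -uv, giving *huuv*.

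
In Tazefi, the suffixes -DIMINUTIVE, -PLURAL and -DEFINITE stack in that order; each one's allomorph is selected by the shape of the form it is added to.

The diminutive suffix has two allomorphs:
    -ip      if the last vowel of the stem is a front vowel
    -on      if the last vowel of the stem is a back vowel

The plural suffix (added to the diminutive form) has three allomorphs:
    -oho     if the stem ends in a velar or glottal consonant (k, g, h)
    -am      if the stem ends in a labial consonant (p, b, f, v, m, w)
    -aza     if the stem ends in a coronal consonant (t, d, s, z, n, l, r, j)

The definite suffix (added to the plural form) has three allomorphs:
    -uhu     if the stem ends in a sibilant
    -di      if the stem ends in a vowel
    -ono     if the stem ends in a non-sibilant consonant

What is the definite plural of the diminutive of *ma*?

Since the last vowel of *ma* is /a/ (a back vowel), it takes -on, giving *maon*.
The diminutive form *maon* — final consonant /n/ (coronal) → -aza → *maonaza*.
The final sound of the plural form *maonaza* is /a/, which is a vowel, so the definite suffix is -di, giving *maonazadi*.

maonazadi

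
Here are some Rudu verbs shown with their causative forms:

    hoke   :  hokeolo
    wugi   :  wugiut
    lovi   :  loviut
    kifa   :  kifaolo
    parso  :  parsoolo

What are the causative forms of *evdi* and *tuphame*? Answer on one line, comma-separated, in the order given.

evdiut, tuphameolo

The pattern is height harmony: -ut when the last vowel of the stem is a high vowel (*wugi*, *lovi*); -olo when the last vowel of the stem is a non-high vowel (*hoke*, *kifa*, *parso*).
*evdi*: last vowel = /i/, a high vowel → -ut → *evdiut*.
*tuphame*: last vowel = /e/, a non-high vowel → -olo → *tuphameolo*.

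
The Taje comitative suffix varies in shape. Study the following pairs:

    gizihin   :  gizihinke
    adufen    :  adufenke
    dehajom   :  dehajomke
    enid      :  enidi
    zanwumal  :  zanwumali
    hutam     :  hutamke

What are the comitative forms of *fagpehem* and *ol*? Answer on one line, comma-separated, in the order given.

fagpehemke, oli

The alternation tracks the final consonant of the stem — -ke when the stem ends in a nasal (*gizihin*, *adufen*, *dehajom*, *hutam*); -i when the stem ends in a non-nasal consonant (*enid*, *zanwumal*).
Since the final consonant of *fagpehem* is /m/ (a nasal), it takes -ke, giving *fagpehemke*.
*ol*: final consonant = /l/, non-nasal → -i → *oli*.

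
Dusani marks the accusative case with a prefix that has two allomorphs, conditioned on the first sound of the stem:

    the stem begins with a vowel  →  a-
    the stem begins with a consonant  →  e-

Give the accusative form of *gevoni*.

egevoni

*gevoni*: first sound = /g/, a consonant → e- → *egevoni*.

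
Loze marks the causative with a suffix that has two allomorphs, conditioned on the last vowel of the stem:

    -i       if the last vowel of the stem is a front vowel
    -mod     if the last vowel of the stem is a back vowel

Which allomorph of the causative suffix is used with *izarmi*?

The last vowel of *izarmi* is /i/, which is a front vowel, so the suffix is -i.

-i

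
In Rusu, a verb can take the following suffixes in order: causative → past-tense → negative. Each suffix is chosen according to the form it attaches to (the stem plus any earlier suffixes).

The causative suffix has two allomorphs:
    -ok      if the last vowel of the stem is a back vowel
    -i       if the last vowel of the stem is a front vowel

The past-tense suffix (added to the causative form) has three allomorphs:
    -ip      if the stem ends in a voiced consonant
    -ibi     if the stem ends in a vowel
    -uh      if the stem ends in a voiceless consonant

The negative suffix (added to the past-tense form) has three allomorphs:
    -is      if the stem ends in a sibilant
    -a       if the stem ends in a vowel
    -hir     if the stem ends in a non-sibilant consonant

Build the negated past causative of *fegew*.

*fegew* — last vowel /e/ (a front vowel) → -i → *fegewi*.
The causative form *fegewi*: final sound = /i/, a vowel → -ibi → *fegewiibi*.
The final sound of the past-tense form *fegewiibi* is /i/, which is a vowel, so the negative suffix is -a, giving *fegewiibia*.

fegewiibia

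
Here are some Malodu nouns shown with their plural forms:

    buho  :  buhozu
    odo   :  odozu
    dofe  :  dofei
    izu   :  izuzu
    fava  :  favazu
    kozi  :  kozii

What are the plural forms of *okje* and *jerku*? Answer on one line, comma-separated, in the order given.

The suffix is conditioned by the last vowel: -i when the last vowel of the stem is a front vowel (*dofe*, *kozi*); -zu when the last vowel of the stem is a back vowel (*buho*, *odo*, *izu*, *fava*).
*okje*: last vowel = /e/, a front vowel → -i → *okjei*.
The last vowel of *jerku* is /u/, which is a back vowel, so the suffix is -zu, giving *jerkuzu*.

okjei, jerkuzu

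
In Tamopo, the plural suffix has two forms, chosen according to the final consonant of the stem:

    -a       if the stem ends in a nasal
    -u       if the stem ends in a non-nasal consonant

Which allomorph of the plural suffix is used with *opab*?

-u

*opab*: final consonant = /b/, non-nasal → -u.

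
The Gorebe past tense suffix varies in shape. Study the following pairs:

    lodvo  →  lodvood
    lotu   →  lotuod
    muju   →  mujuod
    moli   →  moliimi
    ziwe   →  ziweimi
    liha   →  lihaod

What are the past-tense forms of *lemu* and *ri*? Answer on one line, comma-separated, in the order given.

Looking at the last vowel of each stem: -imi when the last vowel of the stem is a front vowel (*moli*, *ziwe*); -od when the last vowel of the stem is a back vowel (*lodvo*, *lotu*, *muju*, *liha*).
Since the last vowel of *lemu* is /u/ (a back vowel), it takes -od, giving *lemuod*.
Since the last vowel of *ri* is /i/ (a front vowel), it takes -imi, giving *riimi*.

lemuod, riimi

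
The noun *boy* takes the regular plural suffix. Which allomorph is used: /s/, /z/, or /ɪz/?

/z/

The stem *boy* ends in a voiced non-sibilant sound.
The plural suffix surfaces as /ɪz/ after sibilants, /s/ after other voiceless consonants, and /z/ after other voiced sounds.
So the plural -s on *boy* is pronounced /z/.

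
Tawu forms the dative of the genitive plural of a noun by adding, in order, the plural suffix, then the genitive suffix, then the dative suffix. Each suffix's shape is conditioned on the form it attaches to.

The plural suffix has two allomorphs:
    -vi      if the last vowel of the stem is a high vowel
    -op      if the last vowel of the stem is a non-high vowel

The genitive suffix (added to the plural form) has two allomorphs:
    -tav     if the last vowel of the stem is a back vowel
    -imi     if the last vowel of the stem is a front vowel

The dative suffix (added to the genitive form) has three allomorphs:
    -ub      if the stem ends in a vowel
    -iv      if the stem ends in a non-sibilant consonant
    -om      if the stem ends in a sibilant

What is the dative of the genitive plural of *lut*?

lutviimiub

*lut*: last vowel = /u/, a high vowel → -vi → *lutvi*.
The plural form *lutvi*: last vowel = /i/, a front vowel → -imi → *lutviimi*.
The genitive form *lutviimi*: final sound = /i/, a vowel → -ub → *lutviimiub*.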